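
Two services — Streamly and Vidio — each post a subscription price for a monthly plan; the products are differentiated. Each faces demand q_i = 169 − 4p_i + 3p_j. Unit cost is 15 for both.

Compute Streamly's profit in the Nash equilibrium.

3794.56

Streamly's profit: π = (p_{Streamly} − 15)(169 − 4p_{Streamly} + 3p_{Vidio}).
∂π/∂p_{Streamly} = 229 − 8p_{Streamly} + 3p_{Vidio} = 0 ⇒ p_{Streamly} = 28.625 + 0.375p_{Vidio}.
Setting p_{Streamly} = p_{Vidio} in the reaction function: p_{Streamly} = 28.625 + 0.375p_{Streamly}, so p_{Streamly} = 28.625 / 0.625 = 45.8.
q_{Streamly} = 169 − 4·45.8 + 3·45.8 = 123.2.
Profit = (45.8 − 15)·123.2 = 3794.56.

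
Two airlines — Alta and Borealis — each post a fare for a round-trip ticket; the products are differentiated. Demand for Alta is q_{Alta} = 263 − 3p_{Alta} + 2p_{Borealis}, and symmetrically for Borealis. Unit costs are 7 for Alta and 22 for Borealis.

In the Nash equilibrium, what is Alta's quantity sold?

Alta's profit: π = (p_{Alta} − 7)(263 − 3p_{Alta} + 2p_{Borealis}).
∂π/∂p_{Alta} = 284 − 6p_{Alta} + 2p_{Borealis} = 0 ⇒ p_{Alta} = 142/3 + (1/3)p_{Borealis}.
Similarly p_{Borealis} = 329/6 + (1/3)p_{Alta}.
Solving the two reaction functions simultaneously: (1 − (1/3)(1/3))p_{Alta} = 142/3 + (1/3)·(329/6), so (8/9)p_{Alta} = 1181/18 and p_{Alta} = 73.8125.
Then p_{Borealis} = 329/6 + (1/3)·73.8125 = 79.4375.
q_{Alta} = 263 − 3·73.8125 + 2·79.4375 = 200.4375.

200.4375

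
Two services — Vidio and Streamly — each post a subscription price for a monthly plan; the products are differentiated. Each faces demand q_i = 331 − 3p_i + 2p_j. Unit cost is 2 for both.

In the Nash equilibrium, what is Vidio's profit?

20295.1875

Vidio's profit: π = (p_{Vidio} − 2)(331 − 3p_{Vidio} + 2p_{Streamly}).
∂π/∂p_{Vidio} = 337 − 6p_{Vidio} + 2p_{Streamly} = 0 ⇒ p_{Vidio} = 337/6 + (1/3)p_{Streamly}.
Setting p_{Vidio} = p_{Streamly} in the reaction function: p_{Vidio} = 337/6 + (1/3)p_{Vidio}, so p_{Vidio} = (337/6) / (2/3) = 84.25.
q_{Vidio} = 331 − 3·84.25 + 2·84.25 = 246.75.
Profit = (84.25 − 2)·246.75 = 20295.1875.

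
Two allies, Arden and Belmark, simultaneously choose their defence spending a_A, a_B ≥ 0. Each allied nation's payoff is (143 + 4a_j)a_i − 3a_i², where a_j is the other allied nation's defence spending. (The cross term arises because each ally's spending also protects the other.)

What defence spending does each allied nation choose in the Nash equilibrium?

Arden's payoff is (143 + 4a_B)a_A − 3a_A².
∂π/∂a_A = 143 + 4a_B − 6a_A = 0, so a_A = 143/6 + (2/3)a_B.
Setting a_A = a_B in the reaction function: a_A = 143/6 + (2/3)a_A, so a_A = (143/6) / (1/3) = 71.5.

71.5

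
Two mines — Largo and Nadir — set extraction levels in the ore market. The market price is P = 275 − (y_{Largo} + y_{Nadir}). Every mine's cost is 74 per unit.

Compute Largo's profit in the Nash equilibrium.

4489

Mine Largo's profit: π = y_{Largo}(275 − (y_{Largo} + y_{Nadir})) − 74y_{Largo}.
∂π/∂y_{Largo} = 201 − 2y_{Largo} − y_{Nadir} = 0, so y_{Largo} = 100.5 − 0.5y_{Nadir}.
By symmetry y_{Nadir} = y_{Largo}; substituting into the reaction function, 1.5y_{Largo} = 100.5 and y_{Largo} = 67.
Price P = 275 − 134 = 141.
Largo's profit: (141 − 74)·67 = 4489.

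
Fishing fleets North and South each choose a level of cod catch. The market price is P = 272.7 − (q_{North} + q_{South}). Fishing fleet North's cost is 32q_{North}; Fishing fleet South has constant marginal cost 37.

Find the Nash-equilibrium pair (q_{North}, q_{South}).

Fishing fleet North's profit: π = q_{North}(272.7 − (q_{North} + q_{South})) − 32q_{North}.
∂π/∂q_{North} = 240.7 − 2q_{North} − q_{South} = 0, so q_{North} = 120.35 − 0.5q_{South}.
By the same steps for South: q_{South} = 117.85 − 0.5q_{North}.
Plugging q_{South} into North's best response: q_{North} = 120.35 − 0.5(117.85 − 0.5q_{North}) ⇒ 0.75q_{North} = 61.425, so q_{North} = 81.9.
Then q_{South} = 117.85 − 0.5·81.9 = 76.9.

81.9, 76.9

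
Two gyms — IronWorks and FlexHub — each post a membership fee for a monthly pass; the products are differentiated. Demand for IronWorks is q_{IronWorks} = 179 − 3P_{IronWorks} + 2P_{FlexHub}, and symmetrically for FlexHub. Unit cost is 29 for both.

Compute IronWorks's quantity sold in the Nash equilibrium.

IronWorks's profit: π = (P_{IronWorks} − 29)(179 − 3P_{IronWorks} + 2P_{FlexHub}).
∂π/∂P_{IronWorks} = 266 − 6P_{IronWorks} + 2P_{FlexHub} = 0 ⇒ P_{IronWorks} = 133/3 + (1/3)P_{FlexHub}.
By symmetry P_{FlexHub} = P_{IronWorks}; substituting into the reaction function, (2/3)P_{IronWorks} = 133/3 and P_{IronWorks} = 66.5.
q_{IronWorks} = 179 − 3·66.5 + 2·66.5 = 112.5.

112.5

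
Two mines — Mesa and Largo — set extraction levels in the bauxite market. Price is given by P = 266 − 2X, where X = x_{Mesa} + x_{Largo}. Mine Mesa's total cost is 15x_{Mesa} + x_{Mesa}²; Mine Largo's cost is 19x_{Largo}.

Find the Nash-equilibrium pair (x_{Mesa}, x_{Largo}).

Mine Mesa's profit: π = x_{Mesa}(266 − 2(x_{Mesa} + x_{Largo})) − 15x_{Mesa} − x_{Mesa}².
∂π/∂x_{Mesa} = 251 − 6x_{Mesa} − 2x_{Largo} = 0, so x_{Mesa} = 251/6 − (1/3)x_{Largo}.
For Largo: ∂π/∂x_{Largo} = 247 − 4x_{Largo} − 2x_{Mesa} = 0 ⇒ x_{Largo} = 61.75 − 0.5x_{Mesa}.
Substituting the second reaction function into the first: x_{Mesa} = 251/6 − (1/3)(61.75 − 0.5x_{Mesa}), which gives (5/6)x_{Mesa} = 21.25 ⇒ x_{Mesa} = 25.5.
Then x_{Largo} = 61.75 − 0.5·25.5 = 49.

25.5, 49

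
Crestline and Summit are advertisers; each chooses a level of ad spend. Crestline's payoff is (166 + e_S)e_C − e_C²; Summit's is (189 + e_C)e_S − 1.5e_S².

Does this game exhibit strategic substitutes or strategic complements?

strategic complements

Expanding Crestline's payoff: 166e_C + e_Se_C − e_C².
∂π/∂e_C = 166 + e_S − 2e_C = 0, so e_C = 83 + 0.5e_S.
The best-response slope de_C/de_S = 0.5 > 0: the reaction function is upward-sloping, so the choices are strategic complements.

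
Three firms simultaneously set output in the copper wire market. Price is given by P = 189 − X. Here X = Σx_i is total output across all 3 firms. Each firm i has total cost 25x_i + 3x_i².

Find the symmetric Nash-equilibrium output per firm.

A representative firm's profit is π_i = x_i(189 − X) − 25x_i − 3x_i², with X = x_i + Σ_{j≠i} x_j.
First-order condition: 164 − 8x_i − Σ_{j≠i} x_j = 0.
Imposing symmetry (x_j = x for all j) turns Σ_{j≠i} x_j into 2x, so 164 = 10x and x = 16.4.

16.4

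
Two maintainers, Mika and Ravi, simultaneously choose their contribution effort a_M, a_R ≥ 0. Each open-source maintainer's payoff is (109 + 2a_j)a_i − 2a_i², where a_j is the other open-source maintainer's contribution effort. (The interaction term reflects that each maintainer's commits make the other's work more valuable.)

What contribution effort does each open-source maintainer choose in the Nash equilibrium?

Mika's payoff is (109 + 2a_R)a_M − 2a_M².
∂π/∂a_M = 109 + 2a_R − 4a_M = 0, so a_M = 27.25 + 0.5a_R.
The game is symmetric, so in equilibrium a_R = a_M: the reaction function gives 0.5a_M = 27.25, hence a_M = 54.5.

54.5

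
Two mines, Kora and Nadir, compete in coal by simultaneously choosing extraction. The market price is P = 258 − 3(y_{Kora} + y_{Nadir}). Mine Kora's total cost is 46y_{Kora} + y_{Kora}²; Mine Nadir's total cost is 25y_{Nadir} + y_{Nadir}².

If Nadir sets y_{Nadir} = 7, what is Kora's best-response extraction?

Mine Kora's profit: π = y_{Kora}(258 − 3(y_{Kora} + y_{Nadir})) − 46y_{Kora} − y_{Kora}².
∂π/∂y_{Kora} = 212 − 8y_{Kora} − 3y_{Nadir} = 0, so y_{Kora} = 26.5 − 0.375y_{Nadir}.
At y_{Nadir} = 7: y_{Kora} = 26.5 − 0.375·7 = 23.875.

23.875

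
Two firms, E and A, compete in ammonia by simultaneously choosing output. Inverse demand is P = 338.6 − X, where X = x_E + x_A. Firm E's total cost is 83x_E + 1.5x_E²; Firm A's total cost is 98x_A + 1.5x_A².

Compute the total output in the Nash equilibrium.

Firm E's profit: π = x_E(338.6 − (x_E + x_A)) − 83x_E − 1.5x_E².
∂π/∂x_E = 255.6 − 5x_E − x_A = 0, so x_E = 51.12 − 0.2x_A.
By the same steps for A: x_A = 48.12 − 0.2x_E.
Plugging x_A into E's best response: x_E = 51.12 − 0.2(48.12 − 0.2x_E) ⇒ 0.96x_E = 41.496, so x_E = 43.225.
Then x_A = 48.12 − 0.2·43.225 = 39.475.
Total output: 43.225 + 39.475 = 82.7.

82.7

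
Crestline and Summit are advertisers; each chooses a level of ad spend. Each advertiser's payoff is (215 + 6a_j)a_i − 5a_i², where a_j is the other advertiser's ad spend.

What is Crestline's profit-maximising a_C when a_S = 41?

Crestline's payoff is (215 + 6a_S)a_C − 5a_C².
∂π/∂a_C = 215 + 6a_S − 10a_C = 0, so a_C = 21.5 + 0.6a_S.
At a_S = 41: a_C = 21.5 + 0.6·41 = 46.1.

46.1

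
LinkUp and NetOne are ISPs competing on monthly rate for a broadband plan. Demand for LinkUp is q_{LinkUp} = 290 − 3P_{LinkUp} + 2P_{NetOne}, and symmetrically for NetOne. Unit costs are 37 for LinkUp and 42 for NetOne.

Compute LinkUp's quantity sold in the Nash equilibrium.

LinkUp's profit: π = (P_{LinkUp} − 37)(290 − 3P_{LinkUp} + 2P_{NetOne}).
∂π/∂P_{LinkUp} = 401 − 6P_{LinkUp} + 2P_{NetOne} = 0 ⇒ P_{LinkUp} = 401/6 + (1/3)P_{NetOne}.
Similarly P_{NetOne} = 208/3 + (1/3)P_{LinkUp}.
Substituting the second reaction function into the first: P_{LinkUp} = 401/6 + (1/3)(208/3 + (1/3)P_{LinkUp}), which gives (8/9)P_{LinkUp} = 1619/18 ⇒ P_{LinkUp} = 101.1875.
Then P_{NetOne} = 208/3 + (1/3)·101.1875 = 103.0625.
q_{LinkUp} = 290 − 3·101.1875 + 2·103.0625 = 192.5625.

192.5625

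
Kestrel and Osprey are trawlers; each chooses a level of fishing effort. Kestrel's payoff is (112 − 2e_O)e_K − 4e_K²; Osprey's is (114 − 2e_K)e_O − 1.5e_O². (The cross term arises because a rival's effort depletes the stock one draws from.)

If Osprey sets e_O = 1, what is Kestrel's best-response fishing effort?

13.75

Expanding Kestrel's payoff: 112e_K − 2e_Oe_K − 4e_K².
∂π/∂e_K = 112 − 2e_O − 8e_K = 0, so e_K = 14 − 0.25e_O.
At e_O = 1: e_K = 14 − 0.25·1 = 13.75.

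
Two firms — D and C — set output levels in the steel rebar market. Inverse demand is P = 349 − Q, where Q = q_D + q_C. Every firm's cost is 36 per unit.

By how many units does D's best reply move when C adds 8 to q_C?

Firm D's profit: π = q_D(349 − (q_D + q_C)) − 36q_D.
∂π/∂q_D = 313 − 2q_D − q_C = 0, so q_D = 156.5 − 0.5q_C.
The reaction-function slope is −0.5, so an 8-unit rise in q_C moves q_D by −0.5 × 8 = −4. D's best response falls — the actions are strategic substitutes.

-4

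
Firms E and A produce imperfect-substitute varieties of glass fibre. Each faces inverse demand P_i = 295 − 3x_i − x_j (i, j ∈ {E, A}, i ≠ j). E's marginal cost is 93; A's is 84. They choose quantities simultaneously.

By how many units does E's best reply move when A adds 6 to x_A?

Firm E's profit: π = x_E(295 − 3x_E − x_A) − 93x_E.
∂π/∂x_E = 202 − 6x_E − x_A = 0 ⇒ x_E = 101/3 − (1/6)x_A.
The reaction-function slope is −1/6, so a 6-unit rise in x_A moves x_E by −1/6 × 6 = −1. E's best response falls — the actions are strategic substitutes.

-1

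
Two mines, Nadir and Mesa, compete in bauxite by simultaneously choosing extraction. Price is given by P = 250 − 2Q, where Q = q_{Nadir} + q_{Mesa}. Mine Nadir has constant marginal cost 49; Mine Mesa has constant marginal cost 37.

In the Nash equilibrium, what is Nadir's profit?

1984.5

Mine Nadir's profit: π = q_{Nadir}(250 − 2(q_{Nadir} + q_{Mesa})) − 49q_{Nadir}.
∂π/∂q_{Nadir} = 201 − 4q_{Nadir} − 2q_{Mesa} = 0, so q_{Nadir} = 50.25 − 0.5q_{Mesa}.
By the same steps for Mesa: q_{Mesa} = 53.25 − 0.5q_{Nadir}.
Substituting the second reaction function into the first: q_{Nadir} = 50.25 − 0.5(53.25 − 0.5q_{Nadir}), which gives 0.75q_{Nadir} = 23.625 ⇒ q_{Nadir} = 31.5.
Then q_{Mesa} = 53.25 − 0.5·31.5 = 37.5.
Price P = 250 − 2·69 = 112.
Nadir's profit: (112 − 49)·31.5 = 1984.5.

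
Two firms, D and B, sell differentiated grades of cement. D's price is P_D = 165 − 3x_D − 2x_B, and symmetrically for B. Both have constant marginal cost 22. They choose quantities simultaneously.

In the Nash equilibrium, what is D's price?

Firm D's profit: π = x_D(165 − 3x_D − 2x_B) − 22x_D.
∂π/∂x_D = 143 − 6x_D − 2x_B = 0 ⇒ x_D = 143/6 − (1/3)x_B.
The game is symmetric, so in equilibrium x_B = x_D: the reaction function gives (4/3)x_D = 143/6, hence x_D = 17.875.
P_D = 165 − 3·17.875 − 2·17.875 = 75.625.

75.625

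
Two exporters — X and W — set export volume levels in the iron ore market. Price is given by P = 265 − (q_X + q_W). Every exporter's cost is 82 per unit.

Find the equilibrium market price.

143

Exporter X's profit: π = q_X(265 − (q_X + q_W)) − 82q_X.
∂π/∂q_X = 183 − 2q_X − q_W = 0, so q_X = 91.5 − 0.5q_W.
The game is symmetric, so in equilibrium q_W = q_X: the reaction function gives 1.5q_X = 91.5, hence q_X = 61.
Equilibrium price: P = 265 − 122 = 143.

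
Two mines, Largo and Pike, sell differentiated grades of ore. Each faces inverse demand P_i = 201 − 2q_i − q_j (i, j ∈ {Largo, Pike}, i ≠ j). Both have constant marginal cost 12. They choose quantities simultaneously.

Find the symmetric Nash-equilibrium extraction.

Mine Largo's profit: π = q_{Largo}(201 − 2q_{Largo} − q_{Pike}) − 12q_{Largo}.
∂π/∂q_{Largo} = 189 − 4q_{Largo} − q_{Pike} = 0 ⇒ q_{Largo} = 47.25 − 0.25q_{Pike}.
By symmetry q_{Pike} = q_{Largo}; substituting into the reaction function, 1.25q_{Largo} = 47.25 and q_{Largo} = 37.8.

37.8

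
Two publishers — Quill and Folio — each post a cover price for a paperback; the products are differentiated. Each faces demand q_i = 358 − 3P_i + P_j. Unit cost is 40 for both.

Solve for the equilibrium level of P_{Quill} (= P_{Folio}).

95.6

Quill's profit: π = (P_{Quill} − 40)(358 − 3P_{Quill} + P_{Folio}).
∂π/∂P_{Quill} = 478 − 6P_{Quill} + P_{Folio} = 0 ⇒ P_{Quill} = 239/3 + (1/6)P_{Folio}.
By symmetry P_{Folio} = P_{Quill}; substituting into the reaction function, (5/6)P_{Quill} = 239/3 and P_{Quill} = 95.6.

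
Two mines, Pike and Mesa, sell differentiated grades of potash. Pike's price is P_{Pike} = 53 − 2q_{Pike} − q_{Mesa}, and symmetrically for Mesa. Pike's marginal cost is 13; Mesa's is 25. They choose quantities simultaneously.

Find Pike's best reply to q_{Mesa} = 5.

Mine Pike's profit: π = q_{Pike}(53 − 2q_{Pike} − q_{Mesa}) − 13q_{Pike}.
∂π/∂q_{Pike} = 40 − 4q_{Pike} − q_{Mesa} = 0 ⇒ q_{Pike} = 10 − 0.25q_{Mesa}.
At q_{Mesa} = 5: q_{Pike} = 10 − 0.25·5 = 8.75.

8.75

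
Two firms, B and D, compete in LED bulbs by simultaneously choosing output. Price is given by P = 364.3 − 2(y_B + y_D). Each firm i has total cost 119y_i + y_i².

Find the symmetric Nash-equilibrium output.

30.6625

Firm B's profit: π = y_B(364.3 − 2(y_B + y_D)) − 119y_B − y_B².
∂π/∂y_B = 245.3 − 6y_B − 2y_D = 0, so y_B = 2453/60 − (1/3)y_D.
Setting y_B = y_D in the reaction function: y_B = 2453/60 − (1/3)y_B, so y_B = (2453/60) / (4/3) = 30.6625.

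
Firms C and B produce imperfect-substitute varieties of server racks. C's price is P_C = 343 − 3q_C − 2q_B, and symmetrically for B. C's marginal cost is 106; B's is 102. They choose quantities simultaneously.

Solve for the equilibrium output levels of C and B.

29.375, 30.375

Firm C's profit: π = q_C(343 − 3q_C − 2q_B) − 106q_C.
∂π/∂q_C = 237 − 6q_C − 2q_B = 0 ⇒ q_C = 39.5 − (1/3)q_B.
Similarly q_B = 241/6 − (1/3)q_C.
Plugging q_B into C's best response: q_C = 39.5 − (1/3)(241/6 − (1/3)q_C) ⇒ (8/9)q_C = 235/9, so q_C = 29.375.
Then q_B = 241/6 − (1/3)·29.375 = 30.375.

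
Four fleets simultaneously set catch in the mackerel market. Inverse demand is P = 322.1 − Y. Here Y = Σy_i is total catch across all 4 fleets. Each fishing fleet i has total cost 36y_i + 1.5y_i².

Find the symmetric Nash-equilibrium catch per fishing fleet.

35.7625

A representative fishing fleet's profit is π_i = y_i(322.1 − Y) − 36y_i − 1.5y_i², with Y = y_i + Σ_{j≠i} y_j.
First-order condition: 286.1 − 5y_i − Σ_{j≠i} y_j = 0.
Imposing symmetry (y_j = y for all j) turns Σ_{j≠i} y_j into 3y, so 286.1 = 8y and y = 35.7625.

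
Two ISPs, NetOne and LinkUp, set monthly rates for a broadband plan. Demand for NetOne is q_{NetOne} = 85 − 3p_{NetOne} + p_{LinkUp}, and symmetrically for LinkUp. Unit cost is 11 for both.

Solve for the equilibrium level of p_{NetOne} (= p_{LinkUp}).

23.6

NetOne's profit: π = (p_{NetOne} − 11)(85 − 3p_{NetOne} + p_{LinkUp}).
∂π/∂p_{NetOne} = 118 − 6p_{NetOne} + p_{LinkUp} = 0 ⇒ p_{NetOne} = 59/3 + (1/6)p_{LinkUp}.
The game is symmetric, so in equilibrium p_{LinkUp} = p_{NetOne}: the reaction function gives (5/6)p_{NetOne} = 59/3, hence p_{NetOne} = 23.6.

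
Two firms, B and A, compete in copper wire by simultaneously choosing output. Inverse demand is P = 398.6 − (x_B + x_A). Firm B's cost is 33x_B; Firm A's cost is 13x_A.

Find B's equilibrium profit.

13271.04

Firm B's profit: π = x_B(398.6 − (x_B + x_A)) − 33x_B.
∂π/∂x_B = 365.6 − 2x_B − x_A = 0, so x_B = 182.8 − 0.5x_A.
By the same steps for A: x_A = 192.8 − 0.5x_B.
Solving the two reaction functions simultaneously: (1 − (−0.5)(−0.5))x_B = 182.8 − 0.5·192.8, so 0.75x_B = 86.4 and x_B = 115.2.
Then x_A = 192.8 − 0.5·115.2 = 135.2.
Price P = 398.6 − 250.4 = 148.2.
B's profit: (148.2 − 33)·115.2 = 13271.04.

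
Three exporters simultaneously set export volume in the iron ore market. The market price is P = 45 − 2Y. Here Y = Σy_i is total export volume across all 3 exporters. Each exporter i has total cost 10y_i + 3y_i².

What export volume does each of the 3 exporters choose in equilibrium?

A representative exporter's profit is π_i = y_i(45 − 2Y) − 10y_i − 3y_i², with Y = y_i + Σ_{j≠i} y_j.
First-order condition: 35 − 10y_i − 2Σ_{j≠i} y_j = 0.
In a symmetric equilibrium every exporter chooses the same y, so Σ_{j≠i} y_j = 2y. The condition becomes 35 − 14y = 0, giving y = 35/14 = 2.5.

2.5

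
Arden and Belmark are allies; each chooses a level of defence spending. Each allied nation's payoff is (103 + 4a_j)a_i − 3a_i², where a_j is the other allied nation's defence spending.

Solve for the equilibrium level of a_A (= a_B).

Arden's payoff is (103 + 4a_B)a_A − 3a_A².
∂π/∂a_A = 103 + 4a_B − 6a_A = 0, so a_A = 103/6 + (2/3)a_B.
The game is symmetric, so in equilibrium a_B = a_A: the reaction function gives (1/3)a_A = 103/6, hence a_A = 51.5.

51.5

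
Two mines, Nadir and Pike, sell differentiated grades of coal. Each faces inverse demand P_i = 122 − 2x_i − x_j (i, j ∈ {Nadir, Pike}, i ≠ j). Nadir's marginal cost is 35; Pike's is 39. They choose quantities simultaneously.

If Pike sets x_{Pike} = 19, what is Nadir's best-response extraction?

17

Mine Nadir's profit: π = x_{Nadir}(122 − 2x_{Nadir} − x_{Pike}) − 35x_{Nadir}.
∂π/∂x_{Nadir} = 87 − 4x_{Nadir} − x_{Pike} = 0 ⇒ x_{Nadir} = 21.75 − 0.25x_{Pike}.
At x_{Pike} = 19: x_{Nadir} = 21.75 − 0.25·19 = 17.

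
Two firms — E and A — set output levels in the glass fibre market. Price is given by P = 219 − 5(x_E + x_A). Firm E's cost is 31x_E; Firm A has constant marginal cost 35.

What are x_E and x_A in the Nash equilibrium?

Firm E's profit: π = x_E(219 − 5(x_E + x_A)) − 31x_E.
∂π/∂x_E = 188 − 10x_E − 5x_A = 0, so x_E = 18.8 − 0.5x_A.
By the same steps for A: x_A = 18.4 − 0.5x_E.
Plugging x_A into E's best response: x_E = 18.8 − 0.5(18.4 − 0.5x_E) ⇒ 0.75x_E = 9.6, so x_E = 12.8.
Then x_A = 18.4 − 0.5·12.8 = 12.

12.8, 12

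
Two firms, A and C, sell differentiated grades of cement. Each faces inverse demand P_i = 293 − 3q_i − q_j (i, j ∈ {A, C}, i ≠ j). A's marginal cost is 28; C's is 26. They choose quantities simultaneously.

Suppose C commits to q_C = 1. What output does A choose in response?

Firm A's profit: π = q_A(293 − 3q_A − q_C) − 28q_A.
∂π/∂q_A = 265 − 6q_A − q_C = 0 ⇒ q_A = 265/6 − (1/6)q_C.
At q_C = 1: q_A = 265/6 − (1/6)·1 = 44.

44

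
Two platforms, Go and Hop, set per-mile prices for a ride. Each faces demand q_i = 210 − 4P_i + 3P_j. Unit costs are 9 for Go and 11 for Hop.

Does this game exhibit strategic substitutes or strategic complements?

strategic complements

Go's profit: π = (P_{Go} − 9)(210 − 4P_{Go} + 3P_{Hop}).
∂π/∂P_{Go} = 246 − 8P_{Go} + 3P_{Hop} = 0 ⇒ P_{Go} = 30.75 + 0.375P_{Hop}.
The best-response slope dP_{Go}/dP_{Hop} = 0.375 > 0: the reaction function is upward-sloping, so the choices are strategic complements.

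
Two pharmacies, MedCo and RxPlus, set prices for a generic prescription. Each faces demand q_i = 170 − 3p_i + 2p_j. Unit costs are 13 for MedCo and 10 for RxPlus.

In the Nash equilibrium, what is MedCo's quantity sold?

MedCo's profit: π = (p_{MedCo} − 13)(170 − 3p_{MedCo} + 2p_{RxPlus}).
∂π/∂p_{MedCo} = 209 − 6p_{MedCo} + 2p_{RxPlus} = 0 ⇒ p_{MedCo} = 209/6 + (1/3)p_{RxPlus}.
Similarly p_{RxPlus} = 100/3 + (1/3)p_{MedCo}.
Solving the two reaction functions simultaneously: (1 − (1/3)(1/3))p_{MedCo} = 209/6 + (1/3)·(100/3), so (8/9)p_{MedCo} = 827/18 and p_{MedCo} = 51.6875.
Then p_{RxPlus} = 100/3 + (1/3)·51.6875 = 50.5625.
q_{MedCo} = 170 − 3·51.6875 + 2·50.5625 = 116.0625.

116.0625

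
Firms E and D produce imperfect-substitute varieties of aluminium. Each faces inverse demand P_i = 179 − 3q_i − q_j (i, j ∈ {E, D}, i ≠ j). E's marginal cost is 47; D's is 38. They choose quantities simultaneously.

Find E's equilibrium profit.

Firm E's profit: π = q_E(179 − 3q_E − q_D) − 47q_E.
∂π/∂q_E = 132 − 6q_E − q_D = 0 ⇒ q_E = 22 − (1/6)q_D.
Similarly q_D = 23.5 − (1/6)q_E.
Solving the two reaction functions simultaneously: (1 − (−1/6)(−1/6))q_E = 22 − (1/6)·23.5, so (35/36)q_E = 217/12 and q_E = 18.6.
Then q_D = 23.5 − (1/6)·18.6 = 20.4.
P_E = 179 − 3·18.6 − 20.4 = 102.8.
Profit = (102.8 − 47)·18.6 = 1037.88.

1037.88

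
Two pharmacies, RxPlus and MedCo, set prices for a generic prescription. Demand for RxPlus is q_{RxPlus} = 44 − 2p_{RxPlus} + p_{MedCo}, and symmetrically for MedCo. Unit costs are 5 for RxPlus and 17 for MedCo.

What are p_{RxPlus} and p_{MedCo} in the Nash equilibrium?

RxPlus's profit: π = (p_{RxPlus} − 5)(44 − 2p_{RxPlus} + p_{MedCo}).
∂π/∂p_{RxPlus} = 54 − 4p_{RxPlus} + p_{MedCo} = 0 ⇒ p_{RxPlus} = 13.5 + 0.25p_{MedCo}.
Similarly p_{MedCo} = 19.5 + 0.25p_{RxPlus}.
Solving the two reaction functions simultaneously: (1 − (0.25)(0.25))p_{RxPlus} = 13.5 + 0.25·19.5, so 0.9375p_{RxPlus} = 18.375 and p_{RxPlus} = 19.6.
Then p_{MedCo} = 19.5 + 0.25·19.6 = 24.4.

19.6, 24.4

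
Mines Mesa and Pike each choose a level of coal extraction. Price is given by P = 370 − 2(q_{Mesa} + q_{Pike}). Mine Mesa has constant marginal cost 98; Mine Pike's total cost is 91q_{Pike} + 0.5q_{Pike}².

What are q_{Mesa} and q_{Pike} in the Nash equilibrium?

Mine Mesa's profit: π = q_{Mesa}(370 − 2(q_{Mesa} + q_{Pike})) − 98q_{Mesa}.
∂π/∂q_{Mesa} = 272 − 4q_{Mesa} − 2q_{Pike} = 0, so q_{Mesa} = 68 − 0.5q_{Pike}.
For Pike: ∂π/∂q_{Pike} = 279 − 5q_{Pike} − 2q_{Mesa} = 0 ⇒ q_{Pike} = 55.8 − 0.4q_{Mesa}.
Solving the two reaction functions simultaneously: (1 − (−0.5)(−0.4))q_{Mesa} = 68 − 0.5·55.8, so 0.8q_{Mesa} = 40.1 and q_{Mesa} = 50.125.
Then q_{Pike} = 55.8 − 0.4·50.125 = 35.75.

50.125, 35.75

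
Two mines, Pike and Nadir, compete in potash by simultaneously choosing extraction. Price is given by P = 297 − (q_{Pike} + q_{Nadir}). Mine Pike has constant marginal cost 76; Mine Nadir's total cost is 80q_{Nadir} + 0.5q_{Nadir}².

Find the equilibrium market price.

165.2

Mine Pike's profit: π = q_{Pike}(297 − (q_{Pike} + q_{Nadir})) − 76q_{Pike}.
∂π/∂q_{Pike} = 221 − 2q_{Pike} − q_{Nadir} = 0, so q_{Pike} = 110.5 − 0.5q_{Nadir}.
For Nadir: ∂π/∂q_{Nadir} = 217 − 3q_{Nadir} − q_{Pike} = 0 ⇒ q_{Nadir} = 217/3 − (1/3)q_{Pike}.
Plugging q_{Nadir} into Pike's best response: q_{Pike} = 110.5 − 0.5(217/3 − (1/3)q_{Pike}) ⇒ (5/6)q_{Pike} = 223/3, so q_{Pike} = 89.2.
Then q_{Nadir} = 217/3 − (1/3)·89.2 = 42.6.
Equilibrium price: P = 297 − 131.8 = 165.2.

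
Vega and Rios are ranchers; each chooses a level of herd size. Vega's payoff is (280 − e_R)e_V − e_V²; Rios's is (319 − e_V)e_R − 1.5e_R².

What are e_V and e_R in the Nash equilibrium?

Expanding Vega's payoff: 280e_V − e_Re_V − e_V².
∂π/∂e_V = 280 − e_R − 2e_V = 0, so e_V = 140 − 0.5e_R.
Likewise for Rios: e_R = 319/3 − (1/3)e_V.
Solving the two reaction functions simultaneously: (1 − (−0.5)(−1/3))e_V = 140 − 0.5·(319/3), so (5/6)e_V = 521/6 and e_V = 104.2.
Then e_R = 319/3 − (1/3)·104.2 = 71.6.

104.2, 71.6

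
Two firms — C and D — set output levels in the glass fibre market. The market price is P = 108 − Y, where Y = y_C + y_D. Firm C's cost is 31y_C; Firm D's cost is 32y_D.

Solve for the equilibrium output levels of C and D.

Firm C's profit: π = y_C(108 − (y_C + y_D)) − 31y_C.
∂π/∂y_C = 77 − 2y_C − y_D = 0, so y_C = 38.5 − 0.5y_D.
By the same steps for D: y_D = 38 − 0.5y_C.
Plugging y_D into C's best response: y_C = 38.5 − 0.5(38 − 0.5y_C) ⇒ 0.75y_C = 19.5, so y_C = 26.
Then y_D = 38 − 0.5·26 = 25.

26, 25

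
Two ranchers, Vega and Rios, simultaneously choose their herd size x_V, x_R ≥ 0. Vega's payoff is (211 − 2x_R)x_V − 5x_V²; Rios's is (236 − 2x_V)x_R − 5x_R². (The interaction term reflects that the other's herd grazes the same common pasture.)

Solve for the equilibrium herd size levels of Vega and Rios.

17.0625, 20.1875

Expanding Vega's payoff: 211x_V − 2x_Rx_V − 5x_V².
∂π/∂x_V = 211 − 2x_R − 10x_V = 0, so x_V = 21.1 − 0.2x_R.
Likewise for Rios: x_R = 23.6 − 0.2x_V.
Solving the two reaction functions simultaneously: (1 − (−0.2)(−0.2))x_V = 21.1 − 0.2·23.6, so 0.96x_V = 16.38 and x_V = 17.0625.
Then x_R = 23.6 − 0.2·17.0625 = 20.1875.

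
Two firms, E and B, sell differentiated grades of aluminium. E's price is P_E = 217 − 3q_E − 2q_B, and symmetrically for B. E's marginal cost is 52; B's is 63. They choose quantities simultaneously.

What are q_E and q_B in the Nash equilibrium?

Firm E's profit: π = q_E(217 − 3q_E − 2q_B) − 52q_E.
∂π/∂q_E = 165 − 6q_E − 2q_B = 0 ⇒ q_E = 27.5 − (1/3)q_B.
Similarly q_B = 77/3 − (1/3)q_E.
Solving the two reaction functions simultaneously: (1 − (−1/3)(−1/3))q_E = 27.5 − (1/3)·(77/3), so (8/9)q_E = 341/18 and q_E = 21.3125.
Then q_B = 77/3 − (1/3)·21.3125 = 18.5625.

21.3125, 18.5625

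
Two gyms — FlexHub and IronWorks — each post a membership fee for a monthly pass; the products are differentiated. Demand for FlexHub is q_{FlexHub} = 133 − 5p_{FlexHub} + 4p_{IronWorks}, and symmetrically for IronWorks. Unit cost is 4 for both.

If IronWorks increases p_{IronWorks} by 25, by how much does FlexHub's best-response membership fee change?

10

FlexHub's profit: π = (p_{FlexHub} − 4)(133 − 5p_{FlexHub} + 4p_{IronWorks}).
∂π/∂p_{FlexHub} = 153 − 10p_{FlexHub} + 4p_{IronWorks} = 0 ⇒ p_{FlexHub} = 15.3 + 0.4p_{IronWorks}.
The reaction-function slope is 0.4, so a 25-unit rise in p_{IronWorks} moves p_{FlexHub} by 0.4 × 25 = 10. FlexHub's best response rises — the actions are strategic complements.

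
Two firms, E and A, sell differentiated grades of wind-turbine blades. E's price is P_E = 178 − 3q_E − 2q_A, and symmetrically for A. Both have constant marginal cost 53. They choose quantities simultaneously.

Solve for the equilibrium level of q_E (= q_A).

Firm E's profit: π = q_E(178 − 3q_E − 2q_A) − 53q_E.
∂π/∂q_E = 125 − 6q_E − 2q_A = 0 ⇒ q_E = 125/6 − (1/3)q_A.
By symmetry q_A = q_E; substituting into the reaction function, (4/3)q_E = 125/6 and q_E = 15.625.

15.625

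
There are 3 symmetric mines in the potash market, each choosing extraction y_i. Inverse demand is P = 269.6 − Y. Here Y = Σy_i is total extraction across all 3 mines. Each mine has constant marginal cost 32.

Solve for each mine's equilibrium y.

A representative mine's profit is π_i = y_i(269.6 − Y) − 32y_i, with Y = y_i + Σ_{j≠i} y_j.
First-order condition: 237.6 − 2y_i − Σ_{j≠i} y_j = 0.
Imposing symmetry (y_j = y for all j) turns Σ_{j≠i} y_j into 2y, so 237.6 = 4y and y = 59.4.

59.4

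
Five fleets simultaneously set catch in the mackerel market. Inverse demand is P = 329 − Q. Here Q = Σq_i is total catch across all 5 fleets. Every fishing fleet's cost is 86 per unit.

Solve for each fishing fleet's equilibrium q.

A representative fishing fleet's profit is π_i = q_i(329 − Q) − 86q_i, with Q = q_i + Σ_{j≠i} q_j.
First-order condition: 243 − 2q_i − Σ_{j≠i} q_j = 0.
With identical fishing fleets, set every q_j = q: then 243 − 2q − 4q = 0, i.e. q = 243/6 = 40.5.

40.5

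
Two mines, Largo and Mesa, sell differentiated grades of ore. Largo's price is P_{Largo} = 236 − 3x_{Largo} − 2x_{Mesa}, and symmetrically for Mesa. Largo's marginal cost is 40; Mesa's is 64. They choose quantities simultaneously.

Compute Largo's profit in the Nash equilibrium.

Mine Largo's profit: π = x_{Largo}(236 − 3x_{Largo} − 2x_{Mesa}) − 40x_{Largo}.
∂π/∂x_{Largo} = 196 − 6x_{Largo} − 2x_{Mesa} = 0 ⇒ x_{Largo} = 98/3 − (1/3)x_{Mesa}.
Similarly x_{Mesa} = 86/3 − (1/3)x_{Largo}.
Plugging x_{Mesa} into Largo's best response: x_{Largo} = 98/3 − (1/3)(86/3 − (1/3)x_{Largo}) ⇒ (8/9)x_{Largo} = 208/9, so x_{Largo} = 26.
Then x_{Mesa} = 86/3 − (1/3)·26 = 20.
P_{Largo} = 236 − 3·26 − 2·20 = 118.
Profit = (118 − 40)·26 = 2028.

2028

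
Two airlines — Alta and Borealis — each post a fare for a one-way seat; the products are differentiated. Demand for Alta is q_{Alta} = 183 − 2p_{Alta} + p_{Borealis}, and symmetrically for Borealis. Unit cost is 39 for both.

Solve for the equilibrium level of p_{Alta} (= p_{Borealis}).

Alta's profit: π = (p_{Alta} − 39)(183 − 2p_{Alta} + p_{Borealis}).
∂π/∂p_{Alta} = 261 − 4p_{Alta} + p_{Borealis} = 0 ⇒ p_{Alta} = 65.25 + 0.25p_{Borealis}.
Setting p_{Alta} = p_{Borealis} in the reaction function: p_{Alta} = 65.25 + 0.25p_{Alta}, so p_{Alta} = 65.25 / 0.75 = 87.

87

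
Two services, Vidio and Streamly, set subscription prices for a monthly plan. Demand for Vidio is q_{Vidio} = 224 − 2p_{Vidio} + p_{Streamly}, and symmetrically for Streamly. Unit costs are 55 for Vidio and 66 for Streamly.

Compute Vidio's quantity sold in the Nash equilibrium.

115.6

Vidio's profit: π = (p_{Vidio} − 55)(224 − 2p_{Vidio} + p_{Streamly}).
∂π/∂p_{Vidio} = 334 − 4p_{Vidio} + p_{Streamly} = 0 ⇒ p_{Vidio} = 83.5 + 0.25p_{Streamly}.
Similarly p_{Streamly} = 89 + 0.25p_{Vidio}.
Solving the two reaction functions simultaneously: (1 − (0.25)(0.25))p_{Vidio} = 83.5 + 0.25·89, so 0.9375p_{Vidio} = 105.75 and p_{Vidio} = 112.8.
Then p_{Streamly} = 89 + 0.25·112.8 = 117.2.
q_{Vidio} = 224 − 2·112.8 + 117.2 = 115.6.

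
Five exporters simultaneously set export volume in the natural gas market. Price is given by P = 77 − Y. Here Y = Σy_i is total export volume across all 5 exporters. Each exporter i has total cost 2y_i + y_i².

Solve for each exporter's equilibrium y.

9.375

A representative exporter's profit is π_i = y_i(77 − Y) − 2y_i − y_i², with Y = y_i + Σ_{j≠i} y_j.
First-order condition: 75 − 4y_i − Σ_{j≠i} y_j = 0.
With identical exporters, set every y_j = y: then 75 − 4y − 4y = 0, i.e. y = 75/8 = 9.375.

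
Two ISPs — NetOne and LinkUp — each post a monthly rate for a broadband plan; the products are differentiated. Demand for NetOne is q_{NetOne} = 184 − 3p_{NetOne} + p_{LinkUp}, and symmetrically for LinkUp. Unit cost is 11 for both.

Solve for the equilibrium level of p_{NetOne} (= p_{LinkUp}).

43.4

NetOne's profit: π = (p_{NetOne} − 11)(184 − 3p_{NetOne} + p_{LinkUp}).
∂π/∂p_{NetOne} = 217 − 6p_{NetOne} + p_{LinkUp} = 0 ⇒ p_{NetOne} = 217/6 + (1/6)p_{LinkUp}.
By symmetry p_{LinkUp} = p_{NetOne}; substituting into the reaction function, (5/6)p_{NetOne} = 217/6 and p_{NetOne} = 43.4.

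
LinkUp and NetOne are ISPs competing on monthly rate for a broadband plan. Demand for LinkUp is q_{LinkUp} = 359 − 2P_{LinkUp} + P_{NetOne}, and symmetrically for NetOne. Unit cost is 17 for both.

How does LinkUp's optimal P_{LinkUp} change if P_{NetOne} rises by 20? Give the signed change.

5

LinkUp's profit: π = (P_{LinkUp} − 17)(359 − 2P_{LinkUp} + P_{NetOne}).
∂π/∂P_{LinkUp} = 393 − 4P_{LinkUp} + P_{NetOne} = 0 ⇒ P_{LinkUp} = 98.25 + 0.25P_{NetOne}.
The reaction-function slope is 0.25, so a 20-unit rise in P_{NetOne} moves P_{LinkUp} by 0.25 × 20 = 5. LinkUp's best response rises — the actions are strategic complements.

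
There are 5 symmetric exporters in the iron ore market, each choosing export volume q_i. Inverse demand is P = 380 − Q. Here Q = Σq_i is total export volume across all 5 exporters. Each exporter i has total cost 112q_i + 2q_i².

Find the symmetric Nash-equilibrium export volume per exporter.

A representative exporter's profit is π_i = q_i(380 − Q) − 112q_i − 2q_i², with Q = q_i + Σ_{j≠i} q_j.
First-order condition: 268 − 6q_i − Σ_{j≠i} q_j = 0.
Imposing symmetry (q_j = q for all j) turns Σ_{j≠i} q_j into 4q, so 268 = 10q and q = 26.8.

26.8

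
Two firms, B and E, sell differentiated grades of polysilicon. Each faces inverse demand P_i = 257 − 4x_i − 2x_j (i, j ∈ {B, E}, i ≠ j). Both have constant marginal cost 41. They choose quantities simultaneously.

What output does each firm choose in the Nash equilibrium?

21.6

Firm B's profit: π = x_B(257 − 4x_B − 2x_E) − 41x_B.
∂π/∂x_B = 216 − 8x_B − 2x_E = 0 ⇒ x_B = 27 − 0.25x_E.
Setting x_B = x_E in the reaction function: x_B = 27 − 0.25x_B, so x_B = 27 / 1.25 = 21.6.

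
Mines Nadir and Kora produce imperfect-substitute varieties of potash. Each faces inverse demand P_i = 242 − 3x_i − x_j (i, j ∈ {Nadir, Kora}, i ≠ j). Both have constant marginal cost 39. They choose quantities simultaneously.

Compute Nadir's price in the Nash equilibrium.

126

Mine Nadir's profit: π = x_{Nadir}(242 − 3x_{Nadir} − x_{Kora}) − 39x_{Nadir}.
∂π/∂x_{Nadir} = 203 − 6x_{Nadir} − x_{Kora} = 0 ⇒ x_{Nadir} = 203/6 − (1/6)x_{Kora}.
The game is symmetric, so in equilibrium x_{Kora} = x_{Nadir}: the reaction function gives (7/6)x_{Nadir} = 203/6, hence x_{Nadir} = 29.
P_{Nadir} = 242 − 3·29 − 29 = 126.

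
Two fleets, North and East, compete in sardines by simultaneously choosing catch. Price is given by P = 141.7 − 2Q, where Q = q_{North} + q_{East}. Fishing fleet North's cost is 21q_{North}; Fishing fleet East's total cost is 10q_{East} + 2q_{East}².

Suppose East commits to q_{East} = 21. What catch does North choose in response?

19.675

Fishing fleet North's profit: π = q_{North}(141.7 − 2(q_{North} + q_{East})) − 21q_{North}.
∂π/∂q_{North} = 120.7 − 4q_{North} − 2q_{East} = 0, so q_{North} = 30.175 − 0.5q_{East}.
At q_{East} = 21: q_{North} = 30.175 − 0.5·21 = 19.675.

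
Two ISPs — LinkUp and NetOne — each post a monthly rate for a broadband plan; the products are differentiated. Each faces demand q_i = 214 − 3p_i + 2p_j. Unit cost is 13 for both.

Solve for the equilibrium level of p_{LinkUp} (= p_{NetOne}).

63.25

LinkUp's profit: π = (p_{LinkUp} − 13)(214 − 3p_{LinkUp} + 2p_{NetOne}).
∂π/∂p_{LinkUp} = 253 − 6p_{LinkUp} + 2p_{NetOne} = 0 ⇒ p_{LinkUp} = 253/6 + (1/3)p_{NetOne}.
The game is symmetric, so in equilibrium p_{NetOne} = p_{LinkUp}: the reaction function gives (2/3)p_{LinkUp} = 253/6, hence p_{LinkUp} = 63.25.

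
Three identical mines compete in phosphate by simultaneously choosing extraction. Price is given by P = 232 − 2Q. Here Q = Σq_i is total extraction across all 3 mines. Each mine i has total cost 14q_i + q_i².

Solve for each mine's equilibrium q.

21.8

A representative mine's profit is π_i = q_i(232 − 2Q) − 14q_i − q_i², with Q = q_i + Σ_{j≠i} q_j.
First-order condition: 218 − 6q_i − 2Σ_{j≠i} q_j = 0.
In a symmetric equilibrium every mine chooses the same q, so Σ_{j≠i} q_j = 2q. The condition becomes 218 − 10q = 0, giving q = 218/10 = 21.8.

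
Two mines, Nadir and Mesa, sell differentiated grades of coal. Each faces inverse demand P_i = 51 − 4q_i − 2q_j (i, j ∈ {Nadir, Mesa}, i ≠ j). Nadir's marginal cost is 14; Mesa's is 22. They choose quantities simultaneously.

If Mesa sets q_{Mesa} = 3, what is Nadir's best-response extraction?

Mine Nadir's profit: π = q_{Nadir}(51 − 4q_{Nadir} − 2q_{Mesa}) − 14q_{Nadir}.
∂π/∂q_{Nadir} = 37 − 8q_{Nadir} − 2q_{Mesa} = 0 ⇒ q_{Nadir} = 4.625 − 0.25q_{Mesa}.
At q_{Mesa} = 3: q_{Nadir} = 4.625 − 0.25·3 = 3.875.

3.875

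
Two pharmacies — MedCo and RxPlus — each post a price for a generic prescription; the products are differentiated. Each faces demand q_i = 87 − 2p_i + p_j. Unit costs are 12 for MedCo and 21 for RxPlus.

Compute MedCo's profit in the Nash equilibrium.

1372.88

MedCo's profit: π = (p_{MedCo} − 12)(87 − 2p_{MedCo} + p_{RxPlus}).
∂π/∂p_{MedCo} = 111 − 4p_{MedCo} + p_{RxPlus} = 0 ⇒ p_{MedCo} = 27.75 + 0.25p_{RxPlus}.
Similarly p_{RxPlus} = 32.25 + 0.25p_{MedCo}.
Solving the two reaction functions simultaneously: (1 − (0.25)(0.25))p_{MedCo} = 27.75 + 0.25·32.25, so 0.9375p_{MedCo} = 35.8125 and p_{MedCo} = 38.2.
Then p_{RxPlus} = 32.25 + 0.25·38.2 = 41.8.
q_{MedCo} = 87 − 2·38.2 + 41.8 = 52.4.
Profit = (38.2 − 12)·52.4 = 1372.88.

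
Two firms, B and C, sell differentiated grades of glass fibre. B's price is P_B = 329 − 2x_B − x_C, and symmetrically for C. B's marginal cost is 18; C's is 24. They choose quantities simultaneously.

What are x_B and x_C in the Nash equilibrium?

Firm B's profit: π = x_B(329 − 2x_B − x_C) − 18x_B.
∂π/∂x_B = 311 − 4x_B − x_C = 0 ⇒ x_B = 77.75 − 0.25x_C.
Similarly x_C = 76.25 − 0.25x_B.
Substituting the second reaction function into the first: x_B = 77.75 − 0.25(76.25 − 0.25x_B), which gives 0.9375x_B = 58.6875 ⇒ x_B = 62.6.
Then x_C = 76.25 − 0.25·62.6 = 60.6.

62.6, 60.6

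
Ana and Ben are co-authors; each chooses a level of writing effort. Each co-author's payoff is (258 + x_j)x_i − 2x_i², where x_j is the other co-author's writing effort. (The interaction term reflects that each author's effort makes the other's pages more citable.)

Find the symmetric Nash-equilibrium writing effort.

Ana's payoff is (258 + x_B)x_A − 2x_A².
∂π/∂x_A = 258 + x_B − 4x_A = 0, so x_A = 64.5 + 0.25x_B.
By symmetry x_B = x_A; substituting into the reaction function, 0.75x_A = 64.5 and x_A = 86.

86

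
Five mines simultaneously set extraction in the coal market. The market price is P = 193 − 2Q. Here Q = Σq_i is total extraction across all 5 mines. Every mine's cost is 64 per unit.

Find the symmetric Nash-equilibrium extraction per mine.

10.75

A representative mine's profit is π_i = q_i(193 − 2Q) − 64q_i, with Q = q_i + Σ_{j≠i} q_j.
First-order condition: 129 − 4q_i − 2Σ_{j≠i} q_j = 0.
With identical mines, set every q_j = q: then 129 − 4q − 8q = 0, i.e. q = 129/12 = 10.75.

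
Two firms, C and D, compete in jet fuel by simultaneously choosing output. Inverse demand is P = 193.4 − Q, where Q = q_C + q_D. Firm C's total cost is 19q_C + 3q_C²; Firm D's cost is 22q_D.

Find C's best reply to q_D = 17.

19.675

Firm C's profit: π = q_C(193.4 − (q_C + q_D)) − 19q_C − 3q_C².
∂π/∂q_C = 174.4 − 8q_C − q_D = 0, so q_C = 21.8 − 0.125q_D.
At q_D = 17: q_C = 21.8 − 0.125·17 = 19.675.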